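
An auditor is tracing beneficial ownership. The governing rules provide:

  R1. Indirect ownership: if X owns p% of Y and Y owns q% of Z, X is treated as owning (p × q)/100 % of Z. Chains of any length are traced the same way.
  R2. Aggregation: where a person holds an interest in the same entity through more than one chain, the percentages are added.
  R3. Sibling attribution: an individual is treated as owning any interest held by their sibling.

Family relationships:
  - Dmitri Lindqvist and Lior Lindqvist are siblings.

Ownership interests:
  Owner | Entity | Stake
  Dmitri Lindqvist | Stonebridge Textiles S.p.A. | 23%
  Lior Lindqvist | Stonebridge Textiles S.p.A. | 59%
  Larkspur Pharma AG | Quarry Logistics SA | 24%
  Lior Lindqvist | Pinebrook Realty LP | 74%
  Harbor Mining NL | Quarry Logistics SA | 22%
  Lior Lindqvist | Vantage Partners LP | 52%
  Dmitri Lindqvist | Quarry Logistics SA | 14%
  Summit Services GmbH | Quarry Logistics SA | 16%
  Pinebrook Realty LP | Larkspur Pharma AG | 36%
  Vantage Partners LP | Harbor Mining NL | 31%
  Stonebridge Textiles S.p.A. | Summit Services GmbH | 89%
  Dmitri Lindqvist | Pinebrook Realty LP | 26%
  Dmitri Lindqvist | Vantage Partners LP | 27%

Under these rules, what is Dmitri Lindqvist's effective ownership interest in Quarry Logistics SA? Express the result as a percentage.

By sibling attribution (R3), Dmitri Lindqvist is treated as also owning Lior Lindqvist's interest in Pinebrook Realty LP, giving 26% + 74% = 100%.
By sibling attribution (R3), Dmitri Lindqvist is treated as also owning Lior Lindqvist's interest in Vantage Partners LP, giving 27% + 52% = 79%.
By sibling attribution (R3), Dmitri Lindqvist is treated as also owning Lior Lindqvist's interest in Stonebridge Textiles S.p.A, giving 23% + 59% = 82%.
Chain via Pinebrook Realty LP → Larkspur Pharma AG (R1): 100% × 36% × 24% = 8.64% of Quarry Logistics SA.
Chain via Vantage Partners LP → Harbor Mining NL (R1): 79% × 31% × 22% = 5.3878% of Quarry Logistics SA.
Chain via Stonebridge Textiles S.p.A. → Summit Services GmbH (R1): 82% × 89% × 16% = 11.6768% of Quarry Logistics SA.
Direct interest in Quarry Logistics SA: 14%.
Aggregating (R2): 8.64% + 5.3878% + 11.6768% + 14% = 39.7046%.

39.7046%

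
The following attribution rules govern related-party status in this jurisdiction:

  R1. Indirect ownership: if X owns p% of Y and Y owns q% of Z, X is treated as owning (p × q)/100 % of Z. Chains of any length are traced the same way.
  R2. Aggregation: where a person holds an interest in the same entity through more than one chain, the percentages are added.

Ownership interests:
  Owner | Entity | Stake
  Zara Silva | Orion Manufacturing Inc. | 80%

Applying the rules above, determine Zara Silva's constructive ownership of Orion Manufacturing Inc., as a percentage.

80%

Direct interest in Orion Manufacturing Inc: 80%.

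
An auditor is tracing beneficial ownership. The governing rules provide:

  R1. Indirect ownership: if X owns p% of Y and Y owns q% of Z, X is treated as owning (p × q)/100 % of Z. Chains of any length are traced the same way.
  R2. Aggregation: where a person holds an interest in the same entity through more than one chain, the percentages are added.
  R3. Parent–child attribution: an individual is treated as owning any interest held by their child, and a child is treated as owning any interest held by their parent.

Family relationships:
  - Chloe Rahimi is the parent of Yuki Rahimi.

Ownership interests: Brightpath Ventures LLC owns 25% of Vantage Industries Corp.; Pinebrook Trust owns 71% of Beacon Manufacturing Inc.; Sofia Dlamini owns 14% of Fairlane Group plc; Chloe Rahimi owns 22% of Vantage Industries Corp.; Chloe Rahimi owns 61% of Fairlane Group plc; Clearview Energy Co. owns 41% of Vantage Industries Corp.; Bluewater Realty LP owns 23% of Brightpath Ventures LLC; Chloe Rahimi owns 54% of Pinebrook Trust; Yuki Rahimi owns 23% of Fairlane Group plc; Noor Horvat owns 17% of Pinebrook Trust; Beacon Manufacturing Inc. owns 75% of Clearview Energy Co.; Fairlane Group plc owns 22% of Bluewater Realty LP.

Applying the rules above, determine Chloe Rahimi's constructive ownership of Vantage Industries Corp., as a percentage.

By parent–child attribution (R3), Chloe Rahimi is treated as also owning Yuki Rahimi's interest in Fairlane Group plc, giving 61% + 23% = 84%.
Chain via Pinebrook Trust → Beacon Manufacturing Inc. → Clearview Energy Co. (R1): 54% × 71% × 75% × 41% = 11.78955% of Vantage Industries Corp.
Chain via Fairlane Group plc → Bluewater Realty LP → Brightpath Ventures LLC (R1): 84% × 22% × 23% × 25% = 1.0626% of Vantage Industries Corp.
Direct interest in Vantage Industries Corp: 22%.
Aggregating (R2): 11.78955% + 1.0626% + 22% = 34.85215%.

34.85215%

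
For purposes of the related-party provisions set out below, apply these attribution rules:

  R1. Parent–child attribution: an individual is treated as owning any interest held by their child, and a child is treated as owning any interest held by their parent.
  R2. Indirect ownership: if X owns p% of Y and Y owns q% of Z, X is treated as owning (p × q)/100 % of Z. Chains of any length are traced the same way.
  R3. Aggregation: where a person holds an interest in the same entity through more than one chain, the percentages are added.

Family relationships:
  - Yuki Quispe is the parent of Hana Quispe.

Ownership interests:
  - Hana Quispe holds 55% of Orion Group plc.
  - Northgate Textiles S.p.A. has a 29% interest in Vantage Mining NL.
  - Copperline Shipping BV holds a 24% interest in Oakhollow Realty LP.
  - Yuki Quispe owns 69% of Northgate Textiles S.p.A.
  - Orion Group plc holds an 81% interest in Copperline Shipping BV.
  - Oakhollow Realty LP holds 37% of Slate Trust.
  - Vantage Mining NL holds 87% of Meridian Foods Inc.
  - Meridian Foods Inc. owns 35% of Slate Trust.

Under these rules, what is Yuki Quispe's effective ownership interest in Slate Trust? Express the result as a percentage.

10.049085%

By parent–child attribution (R1), Yuki Quispe is treated as owning Hana Quispe's 55% interest in Orion Group plc.
Chain via Northgate Textiles S.p.A. → Vantage Mining NL → Meridian Foods Inc. (R2): 69% × 29% × 87% × 35% = 6.093045% of Slate Trust.
Chain via Orion Group plc → Copperline Shipping BV → Oakhollow Realty LP (R2): 55% × 81% × 24% × 37% = 3.95604% of Slate Trust.
Aggregating (R3): 6.093045% + 3.95604% = 10.049085%.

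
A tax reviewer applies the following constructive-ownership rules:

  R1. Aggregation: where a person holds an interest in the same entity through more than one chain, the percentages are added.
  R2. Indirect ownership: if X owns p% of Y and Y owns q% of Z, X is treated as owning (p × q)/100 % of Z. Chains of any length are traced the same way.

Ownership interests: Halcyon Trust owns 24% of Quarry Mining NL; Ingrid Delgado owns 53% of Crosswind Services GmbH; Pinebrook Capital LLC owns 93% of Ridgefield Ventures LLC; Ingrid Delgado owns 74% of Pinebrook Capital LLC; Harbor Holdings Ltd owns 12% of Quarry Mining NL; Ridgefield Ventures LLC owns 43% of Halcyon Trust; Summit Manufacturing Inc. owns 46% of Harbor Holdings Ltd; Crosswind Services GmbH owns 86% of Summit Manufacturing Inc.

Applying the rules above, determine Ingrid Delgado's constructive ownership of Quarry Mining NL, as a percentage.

9.61824%

Chain via Crosswind Services GmbH → Summit Manufacturing Inc. → Harbor Holdings Ltd (R2): 53% × 86% × 46% × 12% = 2.516016% of Quarry Mining NL.
Chain via Pinebrook Capital LLC → Ridgefield Ventures LLC → Halcyon Trust (R2): 74% × 93% × 43% × 24% = 7.102224% of Quarry Mining NL.
Aggregating (R1): 2.516016% + 7.102224% = 9.61824%.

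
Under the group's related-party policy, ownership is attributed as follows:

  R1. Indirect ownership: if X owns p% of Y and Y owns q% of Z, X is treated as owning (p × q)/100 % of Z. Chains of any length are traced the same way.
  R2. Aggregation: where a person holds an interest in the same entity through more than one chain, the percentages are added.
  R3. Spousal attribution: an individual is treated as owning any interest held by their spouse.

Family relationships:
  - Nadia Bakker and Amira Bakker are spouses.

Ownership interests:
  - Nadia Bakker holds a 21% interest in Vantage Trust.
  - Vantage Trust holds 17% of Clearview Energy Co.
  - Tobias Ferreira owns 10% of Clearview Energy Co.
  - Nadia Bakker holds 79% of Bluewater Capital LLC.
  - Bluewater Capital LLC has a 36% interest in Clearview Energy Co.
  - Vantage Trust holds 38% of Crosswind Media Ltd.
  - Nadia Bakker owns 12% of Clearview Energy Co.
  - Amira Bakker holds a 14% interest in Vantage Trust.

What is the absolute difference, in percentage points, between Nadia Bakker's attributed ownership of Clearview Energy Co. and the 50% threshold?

3.61

By spousal attribution (R3), Nadia Bakker is treated as also owning Amira Bakker's interest in Vantage Trust, giving 21% + 14% = 35%.
Chain via Vantage Trust (R1): 35% × 17% = 5.95% of Clearview Energy Co.
Chain via Bluewater Capital LLC (R1): 79% × 36% = 28.44% of Clearview Energy Co.
Direct interest in Clearview Energy Co: 12%.
Aggregating (R2): 5.95% + 28.44% + 12% = 46.39%.
46.39% falls short of the 50% threshold by 3.61 percentage points.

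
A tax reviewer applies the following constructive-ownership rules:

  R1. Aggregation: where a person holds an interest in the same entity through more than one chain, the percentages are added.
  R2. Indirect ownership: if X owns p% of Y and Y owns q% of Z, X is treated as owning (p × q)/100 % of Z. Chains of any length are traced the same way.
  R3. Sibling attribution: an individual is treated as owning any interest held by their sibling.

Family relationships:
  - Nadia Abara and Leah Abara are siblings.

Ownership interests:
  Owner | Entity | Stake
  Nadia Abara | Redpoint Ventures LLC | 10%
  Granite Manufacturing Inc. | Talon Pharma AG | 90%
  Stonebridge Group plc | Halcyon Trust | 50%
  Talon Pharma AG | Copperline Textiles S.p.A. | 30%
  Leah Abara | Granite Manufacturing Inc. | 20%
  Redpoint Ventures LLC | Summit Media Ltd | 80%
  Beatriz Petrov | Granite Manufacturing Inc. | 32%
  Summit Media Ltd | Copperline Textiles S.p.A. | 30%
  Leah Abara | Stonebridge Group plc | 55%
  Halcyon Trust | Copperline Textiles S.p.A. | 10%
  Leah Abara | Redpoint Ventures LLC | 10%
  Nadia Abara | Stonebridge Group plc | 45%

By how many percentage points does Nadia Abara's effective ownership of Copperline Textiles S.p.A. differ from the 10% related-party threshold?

5.2

By sibling attribution (R3), Nadia Abara is treated as also owning Leah Abara's interest in Stonebridge Group plc, giving 45% + 55% = 100%.
By sibling attribution (R3), Nadia Abara is treated as also owning Leah Abara's interest in Redpoint Ventures LLC, giving 10% + 10% = 20%.
By sibling attribution (R3), Nadia Abara is treated as owning Leah Abara's 20% interest in Granite Manufacturing Inc.
Chain via Stonebridge Group plc → Halcyon Trust (R2): 100% × 50% × 10% = 5% of Copperline Textiles S.p.A.
Chain via Redpoint Ventures LLC → Summit Media Ltd (R2): 20% × 80% × 30% = 4.8% of Copperline Textiles S.p.A.
Chain via Granite Manufacturing Inc. → Talon Pharma AG (R2): 20% × 90% × 30% = 5.4% of Copperline Textiles S.p.A.
Aggregating (R1): 5% + 4.8% + 5.4% = 15.2%.
15.2% exceeds the 10% threshold by 5.2 percentage points.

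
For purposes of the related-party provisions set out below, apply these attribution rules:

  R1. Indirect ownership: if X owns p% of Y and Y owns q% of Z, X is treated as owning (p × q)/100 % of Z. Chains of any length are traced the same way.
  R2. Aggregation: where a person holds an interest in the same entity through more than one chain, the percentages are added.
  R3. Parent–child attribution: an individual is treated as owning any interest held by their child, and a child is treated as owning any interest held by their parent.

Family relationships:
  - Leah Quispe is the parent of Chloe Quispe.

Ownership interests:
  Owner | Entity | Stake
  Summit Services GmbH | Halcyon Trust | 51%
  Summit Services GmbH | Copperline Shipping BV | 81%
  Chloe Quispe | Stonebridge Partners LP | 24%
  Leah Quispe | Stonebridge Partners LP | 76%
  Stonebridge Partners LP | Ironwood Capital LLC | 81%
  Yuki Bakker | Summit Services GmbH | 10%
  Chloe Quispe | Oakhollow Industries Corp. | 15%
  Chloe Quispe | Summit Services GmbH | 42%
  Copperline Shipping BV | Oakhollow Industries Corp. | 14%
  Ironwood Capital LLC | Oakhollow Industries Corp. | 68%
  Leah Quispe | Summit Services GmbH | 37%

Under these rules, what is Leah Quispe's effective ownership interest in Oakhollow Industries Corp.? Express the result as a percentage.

79.0386%

By parent–child attribution (R3), Leah Quispe is treated as also owning Chloe Quispe's interest in Stonebridge Partners LP, giving 76% + 24% = 100%.
By parent–child attribution (R3), Leah Quispe is treated as also owning Chloe Quispe's interest in Summit Services GmbH, giving 37% + 42% = 79%.
By parent–child attribution (R3), Leah Quispe is treated as owning Chloe Quispe's 15% interest in Oakhollow Industries Corp.
Chain via Stonebridge Partners LP → Ironwood Capital LLC (R1): 100% × 81% × 68% = 55.08% of Oakhollow Industries Corp.
Chain via Summit Services GmbH → Copperline Shipping BV (R1): 79% × 81% × 14% = 8.9586% of Oakhollow Industries Corp.
Direct interest in Oakhollow Industries Corp: 15%.
Aggregating (R2): 55.08% + 8.9586% + 15% = 79.0386%.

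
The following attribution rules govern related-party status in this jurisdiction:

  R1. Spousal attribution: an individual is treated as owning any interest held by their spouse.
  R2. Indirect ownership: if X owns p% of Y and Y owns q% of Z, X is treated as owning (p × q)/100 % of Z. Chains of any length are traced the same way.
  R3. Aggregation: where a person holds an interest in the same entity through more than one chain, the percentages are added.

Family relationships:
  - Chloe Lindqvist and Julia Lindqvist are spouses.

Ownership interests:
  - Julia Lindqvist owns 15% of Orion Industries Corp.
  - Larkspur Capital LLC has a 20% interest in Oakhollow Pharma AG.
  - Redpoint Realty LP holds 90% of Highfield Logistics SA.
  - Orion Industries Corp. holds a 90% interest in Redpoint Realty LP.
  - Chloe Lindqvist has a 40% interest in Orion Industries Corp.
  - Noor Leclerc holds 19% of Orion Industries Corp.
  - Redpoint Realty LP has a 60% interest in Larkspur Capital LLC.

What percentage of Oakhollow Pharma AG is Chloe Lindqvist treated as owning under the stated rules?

5.94%

By spousal attribution (R1), Chloe Lindqvist is treated as also owning Julia Lindqvist's interest in Orion Industries Corp, giving 40% + 15% = 55%.
Chain via Orion Industries Corp. → Redpoint Realty LP → Larkspur Capital LLC (R2): 55% × 90% × 60% × 20% = 5.94% of Oakhollow Pharma AG.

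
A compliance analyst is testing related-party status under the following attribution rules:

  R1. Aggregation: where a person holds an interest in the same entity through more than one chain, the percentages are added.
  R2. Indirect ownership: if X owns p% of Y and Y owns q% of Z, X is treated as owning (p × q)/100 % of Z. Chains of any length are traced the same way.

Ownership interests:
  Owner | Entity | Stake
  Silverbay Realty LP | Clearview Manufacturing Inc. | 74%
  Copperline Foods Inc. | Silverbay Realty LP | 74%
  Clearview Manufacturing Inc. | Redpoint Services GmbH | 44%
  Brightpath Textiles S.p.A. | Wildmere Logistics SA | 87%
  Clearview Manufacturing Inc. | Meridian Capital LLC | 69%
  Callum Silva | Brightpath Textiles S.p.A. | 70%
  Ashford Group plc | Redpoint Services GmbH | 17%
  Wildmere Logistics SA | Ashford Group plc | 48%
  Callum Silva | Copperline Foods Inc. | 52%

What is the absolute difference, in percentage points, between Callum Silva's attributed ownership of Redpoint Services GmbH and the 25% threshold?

7.501472

Chain via Copperline Foods Inc. → Silverbay Realty LP → Clearview Manufacturing Inc. (R2): 52% × 74% × 74% × 44% = 12.529088% of Redpoint Services GmbH.
Chain via Brightpath Textiles S.p.A. → Wildmere Logistics SA → Ashford Group plc (R2): 70% × 87% × 48% × 17% = 4.96944% of Redpoint Services GmbH.
Aggregating (R1): 12.529088% + 4.96944% = 17.498528%.
17.498528% falls short of the 25% threshold by 7.501472 percentage points.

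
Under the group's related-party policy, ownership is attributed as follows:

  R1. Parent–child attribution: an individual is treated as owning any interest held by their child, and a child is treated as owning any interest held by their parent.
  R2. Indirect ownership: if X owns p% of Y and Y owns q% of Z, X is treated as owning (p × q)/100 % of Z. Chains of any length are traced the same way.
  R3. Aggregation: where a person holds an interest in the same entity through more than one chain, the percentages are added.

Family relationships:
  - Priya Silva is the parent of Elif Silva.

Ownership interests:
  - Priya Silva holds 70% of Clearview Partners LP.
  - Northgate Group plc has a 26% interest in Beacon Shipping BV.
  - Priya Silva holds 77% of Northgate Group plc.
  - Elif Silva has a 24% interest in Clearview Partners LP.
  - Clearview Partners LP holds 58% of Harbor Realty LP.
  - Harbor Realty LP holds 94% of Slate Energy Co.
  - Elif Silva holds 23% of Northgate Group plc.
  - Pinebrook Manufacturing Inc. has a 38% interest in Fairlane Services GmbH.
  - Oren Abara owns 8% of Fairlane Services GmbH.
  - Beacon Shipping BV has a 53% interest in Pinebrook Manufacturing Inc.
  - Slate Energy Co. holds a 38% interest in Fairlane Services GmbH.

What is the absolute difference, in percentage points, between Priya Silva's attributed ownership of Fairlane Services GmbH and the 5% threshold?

By parent–child attribution (R1), Priya Silva is treated as also owning Elif Silva's interest in Clearview Partners LP, giving 70% + 24% = 94%.
By parent–child attribution (R1), Priya Silva is treated as also owning Elif Silva's interest in Northgate Group plc, giving 77% + 23% = 100%.
Chain via Clearview Partners LP → Harbor Realty LP → Slate Energy Co. (R2): 94% × 58% × 94% × 38% = 19.474544% of Fairlane Services GmbH.
Chain via Northgate Group plc → Beacon Shipping BV → Pinebrook Manufacturing Inc. (R2): 100% × 26% × 53% × 38% = 5.2364% of Fairlane Services GmbH.
Aggregating (R3): 19.474544% + 5.2364% = 24.710944%.
24.710944% exceeds the 5% threshold by 19.710944 percentage points.

19.710944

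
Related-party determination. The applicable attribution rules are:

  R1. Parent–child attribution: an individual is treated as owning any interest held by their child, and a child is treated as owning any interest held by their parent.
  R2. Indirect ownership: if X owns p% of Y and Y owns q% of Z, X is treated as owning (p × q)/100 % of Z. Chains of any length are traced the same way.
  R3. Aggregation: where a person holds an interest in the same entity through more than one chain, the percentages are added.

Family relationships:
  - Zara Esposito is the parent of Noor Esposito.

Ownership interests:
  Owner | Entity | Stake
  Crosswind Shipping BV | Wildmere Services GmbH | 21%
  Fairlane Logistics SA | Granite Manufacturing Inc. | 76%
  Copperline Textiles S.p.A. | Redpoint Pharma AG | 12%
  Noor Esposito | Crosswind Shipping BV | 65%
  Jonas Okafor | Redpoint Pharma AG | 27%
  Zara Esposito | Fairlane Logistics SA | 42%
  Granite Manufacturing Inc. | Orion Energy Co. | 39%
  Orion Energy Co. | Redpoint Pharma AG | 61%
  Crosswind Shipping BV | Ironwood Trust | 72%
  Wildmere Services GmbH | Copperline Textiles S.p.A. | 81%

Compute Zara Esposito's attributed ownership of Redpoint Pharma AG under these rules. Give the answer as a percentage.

By parent–child attribution (R1), Zara Esposito is treated as owning Noor Esposito's 65% interest in Crosswind Shipping BV.
Chain via Fairlane Logistics SA → Granite Manufacturing Inc. → Orion Energy Co. (R2): 42% × 76% × 39% × 61% = 7.593768% of Redpoint Pharma AG.
Chain via Crosswind Shipping BV → Wildmere Services GmbH → Copperline Textiles S.p.A. (R2): 65% × 21% × 81% × 12% = 1.32678% of Redpoint Pharma AG.
Aggregating (R3): 7.593768% + 1.32678% = 8.920548%.

8.920548%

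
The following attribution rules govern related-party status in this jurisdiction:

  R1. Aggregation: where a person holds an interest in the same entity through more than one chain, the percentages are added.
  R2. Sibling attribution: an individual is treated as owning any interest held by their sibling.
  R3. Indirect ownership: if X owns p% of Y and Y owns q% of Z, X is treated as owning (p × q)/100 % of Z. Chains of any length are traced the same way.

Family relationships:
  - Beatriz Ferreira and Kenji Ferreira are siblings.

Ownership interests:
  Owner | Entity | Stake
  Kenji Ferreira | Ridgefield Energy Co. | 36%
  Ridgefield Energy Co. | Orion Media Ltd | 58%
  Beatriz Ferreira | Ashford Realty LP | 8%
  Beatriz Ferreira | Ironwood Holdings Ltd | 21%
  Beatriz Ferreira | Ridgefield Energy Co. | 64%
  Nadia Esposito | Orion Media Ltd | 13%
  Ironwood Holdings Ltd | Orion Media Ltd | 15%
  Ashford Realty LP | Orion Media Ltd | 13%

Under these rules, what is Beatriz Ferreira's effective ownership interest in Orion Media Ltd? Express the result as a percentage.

62.19%

By sibling attribution (R2), Beatriz Ferreira is treated as also owning Kenji Ferreira's interest in Ridgefield Energy Co, giving 64% + 36% = 100%.
Chain via Ironwood Holdings Ltd (R3): 21% × 15% = 3.15% of Orion Media Ltd.
Chain via Ashford Realty LP (R3): 8% × 13% = 1.04% of Orion Media Ltd.
Chain via Ridgefield Energy Co. (R3): 100% × 58% = 58% of Orion Media Ltd.
Aggregating (R1): 3.15% + 1.04% + 58% = 62.19%.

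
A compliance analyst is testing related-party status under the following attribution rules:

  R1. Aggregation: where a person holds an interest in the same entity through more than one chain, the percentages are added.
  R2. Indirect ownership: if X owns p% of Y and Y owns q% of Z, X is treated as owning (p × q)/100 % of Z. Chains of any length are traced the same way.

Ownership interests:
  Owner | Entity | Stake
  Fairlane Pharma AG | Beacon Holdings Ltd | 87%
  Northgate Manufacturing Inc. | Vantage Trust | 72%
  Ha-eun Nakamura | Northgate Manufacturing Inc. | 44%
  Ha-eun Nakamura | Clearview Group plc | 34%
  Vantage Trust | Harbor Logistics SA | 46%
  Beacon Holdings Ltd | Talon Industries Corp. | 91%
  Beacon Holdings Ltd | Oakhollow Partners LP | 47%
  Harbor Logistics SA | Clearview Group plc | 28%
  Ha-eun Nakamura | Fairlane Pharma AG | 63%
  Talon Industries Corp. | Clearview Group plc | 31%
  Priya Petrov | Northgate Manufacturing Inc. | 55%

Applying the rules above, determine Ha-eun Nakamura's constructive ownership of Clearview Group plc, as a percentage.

Chain via Fairlane Pharma AG → Beacon Holdings Ltd → Talon Industries Corp. (R2): 63% × 87% × 91% × 31% = 15.461901% of Clearview Group plc.
Chain via Northgate Manufacturing Inc. → Vantage Trust → Harbor Logistics SA (R2): 44% × 72% × 46% × 28% = 4.080384% of Clearview Group plc.
Direct interest in Clearview Group plc: 34%.
Aggregating (R1): 15.461901% + 4.080384% + 34% = 53.542285%.

53.542285%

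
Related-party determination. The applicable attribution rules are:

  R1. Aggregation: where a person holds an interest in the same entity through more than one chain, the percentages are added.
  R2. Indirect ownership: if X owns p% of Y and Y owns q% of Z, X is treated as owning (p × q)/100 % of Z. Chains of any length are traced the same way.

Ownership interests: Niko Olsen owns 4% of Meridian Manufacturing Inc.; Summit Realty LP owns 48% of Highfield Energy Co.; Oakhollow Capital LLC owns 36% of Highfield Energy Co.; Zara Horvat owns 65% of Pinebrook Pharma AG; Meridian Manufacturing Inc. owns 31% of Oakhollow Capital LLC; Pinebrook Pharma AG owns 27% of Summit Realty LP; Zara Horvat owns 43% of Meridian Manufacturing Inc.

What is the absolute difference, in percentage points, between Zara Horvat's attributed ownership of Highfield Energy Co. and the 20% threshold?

6.7772

Chain via Meridian Manufacturing Inc. → Oakhollow Capital LLC (R2): 43% × 31% × 36% = 4.7988% of Highfield Energy Co.
Chain via Pinebrook Pharma AG → Summit Realty LP (R2): 65% × 27% × 48% = 8.424% of Highfield Energy Co.
Aggregating (R1): 4.7988% + 8.424% = 13.2228%.
13.2228% falls short of the 20% threshold by 6.7772 percentage points.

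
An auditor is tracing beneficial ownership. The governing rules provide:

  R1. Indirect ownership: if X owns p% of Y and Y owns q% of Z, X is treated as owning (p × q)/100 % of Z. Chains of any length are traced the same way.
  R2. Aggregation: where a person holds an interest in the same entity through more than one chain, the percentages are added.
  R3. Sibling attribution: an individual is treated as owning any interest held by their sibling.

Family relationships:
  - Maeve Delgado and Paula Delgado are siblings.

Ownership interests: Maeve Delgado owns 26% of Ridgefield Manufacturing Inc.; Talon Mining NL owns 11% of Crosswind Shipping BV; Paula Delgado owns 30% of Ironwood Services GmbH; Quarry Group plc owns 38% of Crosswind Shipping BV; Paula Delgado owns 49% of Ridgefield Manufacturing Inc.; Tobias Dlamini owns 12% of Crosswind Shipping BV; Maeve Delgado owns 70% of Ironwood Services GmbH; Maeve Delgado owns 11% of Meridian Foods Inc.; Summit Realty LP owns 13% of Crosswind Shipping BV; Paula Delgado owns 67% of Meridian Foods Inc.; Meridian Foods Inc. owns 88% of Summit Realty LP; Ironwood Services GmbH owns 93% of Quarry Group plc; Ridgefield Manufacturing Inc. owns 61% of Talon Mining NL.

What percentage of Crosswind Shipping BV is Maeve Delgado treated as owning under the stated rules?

By sibling attribution (R3), Maeve Delgado is treated as also owning Paula Delgado's interest in Meridian Foods Inc, giving 11% + 67% = 78%.
By sibling attribution (R3), Maeve Delgado is treated as also owning Paula Delgado's interest in Ironwood Services GmbH, giving 70% + 30% = 100%.
By sibling attribution (R3), Maeve Delgado is treated as also owning Paula Delgado's interest in Ridgefield Manufacturing Inc, giving 26% + 49% = 75%.
Chain via Meridian Foods Inc. → Summit Realty LP (R1): 78% × 88% × 13% = 8.9232% of Crosswind Shipping BV.
Chain via Ironwood Services GmbH → Quarry Group plc (R1): 100% × 93% × 38% = 35.34% of Crosswind Shipping BV.
Chain via Ridgefield Manufacturing Inc. → Talon Mining NL (R1): 75% × 61% × 11% = 5.0325% of Crosswind Shipping BV.
Aggregating (R2): 8.9232% + 35.34% + 5.0325% = 49.2957%.

49.2957%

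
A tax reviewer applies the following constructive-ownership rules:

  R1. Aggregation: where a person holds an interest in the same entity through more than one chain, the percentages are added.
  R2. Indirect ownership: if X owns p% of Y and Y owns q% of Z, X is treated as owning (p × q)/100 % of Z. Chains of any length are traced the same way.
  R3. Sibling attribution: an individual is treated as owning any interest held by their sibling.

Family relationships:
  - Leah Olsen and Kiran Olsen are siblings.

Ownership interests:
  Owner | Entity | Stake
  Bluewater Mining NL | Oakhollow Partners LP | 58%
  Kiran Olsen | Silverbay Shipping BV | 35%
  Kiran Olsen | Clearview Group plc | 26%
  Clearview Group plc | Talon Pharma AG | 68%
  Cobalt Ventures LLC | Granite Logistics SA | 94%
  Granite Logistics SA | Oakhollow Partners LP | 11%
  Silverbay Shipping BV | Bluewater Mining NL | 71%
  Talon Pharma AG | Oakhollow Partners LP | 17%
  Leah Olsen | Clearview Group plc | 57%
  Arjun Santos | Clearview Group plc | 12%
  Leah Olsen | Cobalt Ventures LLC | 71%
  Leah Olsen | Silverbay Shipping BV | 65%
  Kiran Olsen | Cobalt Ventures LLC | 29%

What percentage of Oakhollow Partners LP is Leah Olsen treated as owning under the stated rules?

61.1148%

By sibling attribution (R3), Leah Olsen is treated as also owning Kiran Olsen's interest in Clearview Group plc, giving 57% + 26% = 83%.
By sibling attribution (R3), Leah Olsen is treated as also owning Kiran Olsen's interest in Silverbay Shipping BV, giving 65% + 35% = 100%.
By sibling attribution (R3), Leah Olsen is treated as also owning Kiran Olsen's interest in Cobalt Ventures LLC, giving 71% + 29% = 100%.
Chain via Clearview Group plc → Talon Pharma AG (R2): 83% × 68% × 17% = 9.5948% of Oakhollow Partners LP.
Chain via Silverbay Shipping BV → Bluewater Mining NL (R2): 100% × 71% × 58% = 41.18% of Oakhollow Partners LP.
Chain via Cobalt Ventures LLC → Granite Logistics SA (R2): 100% × 94% × 11% = 10.34% of Oakhollow Partners LP.
Aggregating (R1): 9.5948% + 41.18% + 10.34% = 61.1148%.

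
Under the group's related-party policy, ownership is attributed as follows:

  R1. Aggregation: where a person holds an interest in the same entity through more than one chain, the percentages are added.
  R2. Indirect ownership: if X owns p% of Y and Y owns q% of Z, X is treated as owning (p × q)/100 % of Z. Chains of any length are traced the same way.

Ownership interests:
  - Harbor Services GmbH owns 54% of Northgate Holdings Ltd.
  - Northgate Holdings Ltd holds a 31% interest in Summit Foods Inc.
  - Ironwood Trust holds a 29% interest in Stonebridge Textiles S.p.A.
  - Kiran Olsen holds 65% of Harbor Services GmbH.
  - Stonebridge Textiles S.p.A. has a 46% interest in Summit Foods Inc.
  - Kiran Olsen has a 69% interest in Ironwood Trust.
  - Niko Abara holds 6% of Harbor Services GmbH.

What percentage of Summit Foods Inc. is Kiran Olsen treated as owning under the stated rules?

Chain via Ironwood Trust → Stonebridge Textiles S.p.A. (R2): 69% × 29% × 46% = 9.2046% of Summit Foods Inc.
Chain via Harbor Services GmbH → Northgate Holdings Ltd (R2): 65% × 54% × 31% = 10.881% of Summit Foods Inc.
Aggregating (R1): 9.2046% + 10.881% = 20.0856%.

20.0856%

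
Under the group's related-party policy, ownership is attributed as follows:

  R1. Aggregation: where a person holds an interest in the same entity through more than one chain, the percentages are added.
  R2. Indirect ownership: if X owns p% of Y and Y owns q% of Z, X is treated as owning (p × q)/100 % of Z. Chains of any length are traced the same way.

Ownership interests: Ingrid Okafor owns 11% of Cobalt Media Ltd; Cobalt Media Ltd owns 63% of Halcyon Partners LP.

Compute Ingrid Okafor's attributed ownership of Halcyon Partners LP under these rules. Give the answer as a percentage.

6.93%

Chain via Cobalt Media Ltd (R2): 11% × 63% = 6.93% of Halcyon Partners LP.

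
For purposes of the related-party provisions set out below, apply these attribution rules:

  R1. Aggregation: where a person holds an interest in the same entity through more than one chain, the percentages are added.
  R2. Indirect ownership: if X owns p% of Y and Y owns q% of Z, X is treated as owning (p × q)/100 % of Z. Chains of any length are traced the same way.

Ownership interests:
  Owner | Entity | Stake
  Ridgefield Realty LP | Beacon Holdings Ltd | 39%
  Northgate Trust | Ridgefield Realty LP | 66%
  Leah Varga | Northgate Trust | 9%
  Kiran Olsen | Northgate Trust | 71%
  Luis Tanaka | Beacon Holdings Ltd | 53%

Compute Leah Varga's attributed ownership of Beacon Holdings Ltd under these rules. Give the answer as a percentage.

2.3166%

Chain via Northgate Trust → Ridgefield Realty LP (R2): 9% × 66% × 39% = 2.3166% of Beacon Holdings Ltd.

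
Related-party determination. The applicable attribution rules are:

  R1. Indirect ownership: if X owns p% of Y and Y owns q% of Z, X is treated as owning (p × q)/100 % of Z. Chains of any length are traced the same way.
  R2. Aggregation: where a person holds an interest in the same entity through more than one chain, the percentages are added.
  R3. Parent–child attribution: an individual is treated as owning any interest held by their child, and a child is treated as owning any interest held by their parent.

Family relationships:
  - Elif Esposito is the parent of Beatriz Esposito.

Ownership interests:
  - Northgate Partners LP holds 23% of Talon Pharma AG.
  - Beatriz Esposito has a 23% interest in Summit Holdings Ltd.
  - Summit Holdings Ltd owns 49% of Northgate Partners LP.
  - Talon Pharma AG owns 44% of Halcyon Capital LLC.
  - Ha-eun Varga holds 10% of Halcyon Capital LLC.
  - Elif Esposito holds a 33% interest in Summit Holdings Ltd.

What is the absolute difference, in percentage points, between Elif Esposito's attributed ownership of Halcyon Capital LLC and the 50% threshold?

By parent–child attribution (R3), Elif Esposito is treated as also owning Beatriz Esposito's interest in Summit Holdings Ltd, giving 33% + 23% = 56%.
Chain via Summit Holdings Ltd → Northgate Partners LP → Talon Pharma AG (R1): 56% × 49% × 23% × 44% = 2.776928% of Halcyon Capital LLC.
2.776928% falls short of the 50% threshold by 47.223072 percentage points.

47.223072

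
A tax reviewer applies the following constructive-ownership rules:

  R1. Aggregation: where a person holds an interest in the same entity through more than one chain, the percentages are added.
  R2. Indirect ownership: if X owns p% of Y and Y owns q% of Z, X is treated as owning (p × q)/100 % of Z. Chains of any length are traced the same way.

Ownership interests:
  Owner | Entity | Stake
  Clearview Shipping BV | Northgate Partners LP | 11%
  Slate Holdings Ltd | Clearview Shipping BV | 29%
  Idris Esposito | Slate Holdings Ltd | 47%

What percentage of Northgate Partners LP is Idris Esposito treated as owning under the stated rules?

Chain via Slate Holdings Ltd → Clearview Shipping BV (R2): 47% × 29% × 11% = 1.4993% of Northgate Partners LP.

1.4993%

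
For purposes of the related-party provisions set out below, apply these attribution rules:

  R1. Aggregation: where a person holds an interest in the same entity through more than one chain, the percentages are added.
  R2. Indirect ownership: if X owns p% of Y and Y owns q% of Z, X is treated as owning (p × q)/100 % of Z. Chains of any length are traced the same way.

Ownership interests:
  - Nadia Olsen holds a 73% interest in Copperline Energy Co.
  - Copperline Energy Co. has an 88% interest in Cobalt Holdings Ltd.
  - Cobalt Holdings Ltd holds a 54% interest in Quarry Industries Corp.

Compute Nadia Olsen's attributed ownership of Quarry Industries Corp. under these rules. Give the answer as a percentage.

Chain via Copperline Energy Co. → Cobalt Holdings Ltd (R2): 73% × 88% × 54% = 34.6896% of Quarry Industries Corp.

34.6896%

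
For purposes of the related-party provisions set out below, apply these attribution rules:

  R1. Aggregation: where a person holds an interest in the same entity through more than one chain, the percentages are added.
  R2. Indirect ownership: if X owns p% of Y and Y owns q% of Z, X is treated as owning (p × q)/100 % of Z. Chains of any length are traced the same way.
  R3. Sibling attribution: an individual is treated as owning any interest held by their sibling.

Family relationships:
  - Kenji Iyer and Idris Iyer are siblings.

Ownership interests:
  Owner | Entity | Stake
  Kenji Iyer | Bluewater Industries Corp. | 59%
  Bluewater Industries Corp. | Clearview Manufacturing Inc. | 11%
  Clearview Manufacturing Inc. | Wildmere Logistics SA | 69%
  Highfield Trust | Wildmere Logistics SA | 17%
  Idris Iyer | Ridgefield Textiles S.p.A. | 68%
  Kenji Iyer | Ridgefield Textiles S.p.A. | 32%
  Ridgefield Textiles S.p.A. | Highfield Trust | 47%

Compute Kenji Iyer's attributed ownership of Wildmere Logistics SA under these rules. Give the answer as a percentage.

12.4681%

By sibling attribution (R3), Kenji Iyer is treated as also owning Idris Iyer's interest in Ridgefield Textiles S.p.A, giving 32% + 68% = 100%.
Chain via Ridgefield Textiles S.p.A. → Highfield Trust (R2): 100% × 47% × 17% = 7.99% of Wildmere Logistics SA.
Chain via Bluewater Industries Corp. → Clearview Manufacturing Inc. (R2): 59% × 11% × 69% = 4.4781% of Wildmere Logistics SA.
Aggregating (R1): 7.99% + 4.4781% = 12.4681%.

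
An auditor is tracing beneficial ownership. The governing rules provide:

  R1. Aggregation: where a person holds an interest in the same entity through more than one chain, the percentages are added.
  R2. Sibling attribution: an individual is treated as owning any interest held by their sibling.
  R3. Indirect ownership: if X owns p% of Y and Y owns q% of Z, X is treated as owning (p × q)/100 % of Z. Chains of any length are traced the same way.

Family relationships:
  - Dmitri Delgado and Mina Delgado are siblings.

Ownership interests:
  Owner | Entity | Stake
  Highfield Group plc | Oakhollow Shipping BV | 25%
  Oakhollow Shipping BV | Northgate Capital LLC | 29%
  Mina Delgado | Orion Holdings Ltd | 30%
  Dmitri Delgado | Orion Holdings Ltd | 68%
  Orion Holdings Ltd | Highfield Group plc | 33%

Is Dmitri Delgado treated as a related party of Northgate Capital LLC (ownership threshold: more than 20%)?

No

By sibling attribution (R2), Dmitri Delgado is treated as also owning Mina Delgado's interest in Orion Holdings Ltd, giving 68% + 30% = 98%.
Chain via Orion Holdings Ltd → Highfield Group plc → Oakhollow Shipping BV (R3): 98% × 33% × 25% × 29% = 2.34465% of Northgate Capital LLC.
2.34465% does not exceed the 20% threshold, so Dmitri is not a related party to Northgate Capital LLC.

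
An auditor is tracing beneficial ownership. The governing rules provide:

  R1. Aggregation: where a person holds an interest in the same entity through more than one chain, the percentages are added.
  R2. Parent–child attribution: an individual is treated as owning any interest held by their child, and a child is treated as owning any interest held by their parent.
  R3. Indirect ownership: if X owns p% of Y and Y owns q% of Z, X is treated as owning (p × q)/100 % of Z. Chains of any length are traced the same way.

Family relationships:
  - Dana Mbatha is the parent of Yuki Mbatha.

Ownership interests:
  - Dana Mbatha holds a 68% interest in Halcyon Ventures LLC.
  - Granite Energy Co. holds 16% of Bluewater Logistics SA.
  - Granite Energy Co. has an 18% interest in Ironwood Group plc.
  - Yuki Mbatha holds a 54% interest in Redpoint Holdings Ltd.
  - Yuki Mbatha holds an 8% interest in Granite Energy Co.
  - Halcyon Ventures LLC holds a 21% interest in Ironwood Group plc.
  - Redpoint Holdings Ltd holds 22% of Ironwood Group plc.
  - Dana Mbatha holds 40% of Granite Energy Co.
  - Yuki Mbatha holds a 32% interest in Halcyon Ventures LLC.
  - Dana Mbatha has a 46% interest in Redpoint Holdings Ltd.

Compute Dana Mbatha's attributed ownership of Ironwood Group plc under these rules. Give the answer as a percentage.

By parent–child attribution (R2), Dana Mbatha is treated as also owning Yuki Mbatha's interest in Halcyon Ventures LLC, giving 68% + 32% = 100%.
By parent–child attribution (R2), Dana Mbatha is treated as also owning Yuki Mbatha's interest in Granite Energy Co, giving 40% + 8% = 48%.
By parent–child attribution (R2), Dana Mbatha is treated as also owning Yuki Mbatha's interest in Redpoint Holdings Ltd, giving 46% + 54% = 100%.
Chain via Halcyon Ventures LLC (R3): 100% × 21% = 21% of Ironwood Group plc.
Chain via Granite Energy Co. (R3): 48% × 18% = 8.64% of Ironwood Group plc.
Chain via Redpoint Holdings Ltd (R3): 100% × 22% = 22% of Ironwood Group plc.
Aggregating (R1): 21% + 8.64% + 22% = 51.64%.

51.64%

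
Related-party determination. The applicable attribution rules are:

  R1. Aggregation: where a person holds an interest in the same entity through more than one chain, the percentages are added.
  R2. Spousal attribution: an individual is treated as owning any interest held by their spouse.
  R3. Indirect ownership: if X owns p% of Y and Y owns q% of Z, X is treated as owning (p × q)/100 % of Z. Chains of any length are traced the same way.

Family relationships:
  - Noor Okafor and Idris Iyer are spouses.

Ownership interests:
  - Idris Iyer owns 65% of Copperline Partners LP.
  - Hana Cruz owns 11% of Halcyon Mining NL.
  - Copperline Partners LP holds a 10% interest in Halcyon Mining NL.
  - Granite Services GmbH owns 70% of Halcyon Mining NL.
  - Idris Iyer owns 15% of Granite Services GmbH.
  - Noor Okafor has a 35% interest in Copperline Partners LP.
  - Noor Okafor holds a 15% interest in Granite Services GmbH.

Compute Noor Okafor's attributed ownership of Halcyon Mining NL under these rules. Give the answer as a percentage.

31%

By spousal attribution (R2), Noor Okafor is treated as also owning Idris Iyer's interest in Copperline Partners LP, giving 35% + 65% = 100%.
By spousal attribution (R2), Noor Okafor is treated as also owning Idris Iyer's interest in Granite Services GmbH, giving 15% + 15% = 30%.
Chain via Copperline Partners LP (R3): 100% × 10% = 10% of Halcyon Mining NL.
Chain via Granite Services GmbH (R3): 30% × 70% = 21% of Halcyon Mining NL.
Aggregating (R1): 10% + 21% = 31%.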